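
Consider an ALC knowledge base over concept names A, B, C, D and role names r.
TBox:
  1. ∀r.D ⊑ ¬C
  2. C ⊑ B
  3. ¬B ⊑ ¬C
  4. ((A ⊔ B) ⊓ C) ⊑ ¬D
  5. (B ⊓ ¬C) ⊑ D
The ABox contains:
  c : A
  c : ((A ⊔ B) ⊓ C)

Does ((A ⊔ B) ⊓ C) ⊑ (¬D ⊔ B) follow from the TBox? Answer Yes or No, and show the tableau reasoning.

1. ((A ⊔ B) ⊓ C) ⊑ (¬D ⊔ B)  ⇔  (((A ⊔ B) ⊓ C) ⊓ (D ⊓ ¬B)) unsat w.r.t. T
   all branches close; clash {B, ¬B} at x₀
2. Hence ((A ⊔ B) ⊓ C) ⊑ (¬D ⊔ B): entailed.

Yes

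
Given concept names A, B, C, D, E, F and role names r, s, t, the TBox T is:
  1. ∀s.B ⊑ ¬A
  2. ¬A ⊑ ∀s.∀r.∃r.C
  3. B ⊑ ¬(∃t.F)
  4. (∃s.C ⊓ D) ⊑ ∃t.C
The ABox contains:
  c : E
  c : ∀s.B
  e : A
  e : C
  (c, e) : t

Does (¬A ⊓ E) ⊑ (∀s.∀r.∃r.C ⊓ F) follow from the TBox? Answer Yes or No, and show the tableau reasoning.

No

1. (¬A ⊓ E) ⊑ (∀s.∀r.∃r.C ⊓ F)  ⇔  ((¬A ⊓ E) ⊓ (∃s.∃r.∀r.¬C ⊔ ¬F)) unsat w.r.t. T
   apply at x₀: ¬A⊑∀s.∀r.∃r.C
   open: L(x₀) ⊇ {E, ¬A, ¬B, ¬F, ∀s.¬C, …}
2. Hence (¬A ⊓ E) ⊑ (∀s.∀r.∃r.C ⊓ F): not entailed.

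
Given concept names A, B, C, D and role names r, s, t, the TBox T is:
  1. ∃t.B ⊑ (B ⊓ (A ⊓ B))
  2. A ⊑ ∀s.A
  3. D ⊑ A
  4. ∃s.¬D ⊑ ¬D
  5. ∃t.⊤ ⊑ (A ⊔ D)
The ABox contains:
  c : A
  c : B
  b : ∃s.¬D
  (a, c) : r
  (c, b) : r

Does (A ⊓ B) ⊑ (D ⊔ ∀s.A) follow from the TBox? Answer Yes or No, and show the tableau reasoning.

1. (A ⊓ B) ⊑ (D ⊔ ∀s.A)  ⇔  ((A ⊓ B) ⊓ (¬D ⊓ ∃s.¬A)) unsat w.r.t. T
   all branches close; clash {A, ¬A} at an ∃-successor
2. Hence (A ⊓ B) ⊑ (D ⊔ ∀s.A): entailed.

Yes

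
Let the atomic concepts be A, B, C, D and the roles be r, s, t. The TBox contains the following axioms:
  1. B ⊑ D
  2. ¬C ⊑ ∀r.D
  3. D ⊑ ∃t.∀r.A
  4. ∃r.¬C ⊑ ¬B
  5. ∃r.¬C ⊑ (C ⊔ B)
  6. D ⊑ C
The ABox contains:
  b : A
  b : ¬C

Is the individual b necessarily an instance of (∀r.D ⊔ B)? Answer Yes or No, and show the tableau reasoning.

1. b : (∀r.D ⊔ B)?  L(b) = {A, ¬C} ∪ {(∃r.¬D ⊓ ¬B)}
   clash {C, ¬C} at b — b ∈ (∀r.D ⊔ B)
2. Hence b : (∀r.D ⊔ B): entailed.

Yes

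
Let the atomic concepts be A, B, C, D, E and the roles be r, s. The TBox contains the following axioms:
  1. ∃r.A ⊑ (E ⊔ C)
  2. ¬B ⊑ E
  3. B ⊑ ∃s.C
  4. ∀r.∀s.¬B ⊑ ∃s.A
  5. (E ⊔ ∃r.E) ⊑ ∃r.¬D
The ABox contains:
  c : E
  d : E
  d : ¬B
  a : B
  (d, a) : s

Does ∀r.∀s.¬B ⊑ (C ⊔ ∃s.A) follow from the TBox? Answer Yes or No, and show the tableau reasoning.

Yes

1. ∀r.∀s.¬B ⊑ (C ⊔ ∃s.A)  ⇔  (∀r.∀s.¬B ⊓ (¬C ⊓ ∀s.¬A)) unsat w.r.t. T
   all branches close; clash {A, ¬A} at an ∃-successor
2. Hence ∀r.∀s.¬B ⊑ (C ⊔ ∃s.A): entailed.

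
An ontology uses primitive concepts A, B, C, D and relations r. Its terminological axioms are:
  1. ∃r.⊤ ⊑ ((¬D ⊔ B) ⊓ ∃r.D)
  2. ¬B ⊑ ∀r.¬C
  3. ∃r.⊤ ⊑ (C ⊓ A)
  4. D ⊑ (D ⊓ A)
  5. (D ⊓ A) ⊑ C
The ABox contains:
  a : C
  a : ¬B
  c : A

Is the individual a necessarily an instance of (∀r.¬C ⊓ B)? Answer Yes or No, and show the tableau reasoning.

No

1. a : (∀r.¬C ⊓ B)?  L(a) = {C, ¬B} ∪ {(∃r.C ⊔ ¬B)}
   apply at a: ¬B⊑∀r.¬C
   open: L(a) ⊇ {C, ¬B, ¬D, ∀r.¬C, ∀r.⊥} — a ∉ (∀r.¬C ⊓ B) possible
2. Hence a : (∀r.¬C ⊓ B): not entailed.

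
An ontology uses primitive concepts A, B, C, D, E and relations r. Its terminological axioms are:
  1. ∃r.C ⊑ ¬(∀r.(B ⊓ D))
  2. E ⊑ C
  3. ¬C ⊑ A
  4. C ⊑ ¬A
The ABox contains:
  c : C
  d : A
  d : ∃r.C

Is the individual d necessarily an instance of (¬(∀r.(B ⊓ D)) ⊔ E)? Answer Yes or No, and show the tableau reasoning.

1. d : (¬(∀r.(B ⊓ D)) ⊔ E)?  L(d) = {A, ∃r.C} ∪ {(∀r.(B ⊓ D) ⊓ ¬E)}
   clash {A, ¬A} at d — d ∈ (¬(∀r.(B ⊓ D)) ⊔ E)
2. Hence d : (¬(∀r.(B ⊓ D)) ⊔ E): entailed.

Yes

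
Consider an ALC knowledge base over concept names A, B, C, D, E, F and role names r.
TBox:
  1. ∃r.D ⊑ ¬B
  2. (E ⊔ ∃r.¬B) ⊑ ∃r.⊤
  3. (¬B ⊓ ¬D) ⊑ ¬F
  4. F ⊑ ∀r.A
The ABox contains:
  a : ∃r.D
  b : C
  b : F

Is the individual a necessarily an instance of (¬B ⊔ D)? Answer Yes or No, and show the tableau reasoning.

1. a : (¬B ⊔ D)?  L(a) = {∃r.D} ∪ {(B ⊓ ¬D)}
   clash {B, ¬B} at a — a ∈ (¬B ⊔ D)
2. Hence a : (¬B ⊔ D): entailed.

Yes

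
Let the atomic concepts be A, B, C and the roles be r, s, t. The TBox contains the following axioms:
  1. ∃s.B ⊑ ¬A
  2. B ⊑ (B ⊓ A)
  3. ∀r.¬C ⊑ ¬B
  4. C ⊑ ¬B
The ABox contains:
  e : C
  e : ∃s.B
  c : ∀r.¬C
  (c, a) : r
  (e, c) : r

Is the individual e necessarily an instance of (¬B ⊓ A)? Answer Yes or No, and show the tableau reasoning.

No

1. e : (¬B ⊓ A)?  L(e) = {C, ∃s.B} ∪ {(B ⊔ ¬A)}
   apply at e: ∃s.B⊑¬A; C⊑¬B
   open: L(e) ⊇ {C, ¬A, ¬B, ∃s.B} (+ ∃-successors) — e ∉ (¬B ⊓ A) possible
2. Hence e : (¬B ⊓ A): not entailed.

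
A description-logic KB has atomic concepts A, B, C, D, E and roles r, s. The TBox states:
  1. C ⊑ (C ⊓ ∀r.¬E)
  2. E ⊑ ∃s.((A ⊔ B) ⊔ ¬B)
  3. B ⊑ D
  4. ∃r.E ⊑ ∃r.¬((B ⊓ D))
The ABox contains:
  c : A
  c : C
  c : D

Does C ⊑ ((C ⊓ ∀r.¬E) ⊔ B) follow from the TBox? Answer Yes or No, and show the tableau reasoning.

1. C ⊑ ((C ⊓ ∀r.¬E) ⊔ B)  ⇔  (C ⊓ ((¬C ⊔ ∃r.E) ⊓ ¬B)) unsat w.r.t. T
   all branches close; clash {E, ¬E} at an ∃-successor
2. Hence C ⊑ ((C ⊓ ∀r.¬E) ⊔ B): entailed.

Yes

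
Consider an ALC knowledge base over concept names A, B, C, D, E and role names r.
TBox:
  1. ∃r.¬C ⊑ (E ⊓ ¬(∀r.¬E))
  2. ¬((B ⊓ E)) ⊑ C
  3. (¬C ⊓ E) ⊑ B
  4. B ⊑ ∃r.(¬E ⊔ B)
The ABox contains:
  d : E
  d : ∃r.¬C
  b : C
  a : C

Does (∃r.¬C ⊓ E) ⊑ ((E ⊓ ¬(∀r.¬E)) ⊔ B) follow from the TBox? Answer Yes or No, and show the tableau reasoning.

1. (∃r.¬C ⊓ E) ⊑ ((E ⊓ ¬(∀r.¬E)) ⊔ B)  ⇔  ((∃r.¬C ⊓ E) ⊓ ((¬E ⊔ ∀r.¬E) ⊓ ¬B)) unsat w.r.t. T
   all branches close; clash {B, ¬B} at x₀
2. Hence (∃r.¬C ⊓ E) ⊑ ((E ⊓ ¬(∀r.¬E)) ⊔ B): entailed.

Yes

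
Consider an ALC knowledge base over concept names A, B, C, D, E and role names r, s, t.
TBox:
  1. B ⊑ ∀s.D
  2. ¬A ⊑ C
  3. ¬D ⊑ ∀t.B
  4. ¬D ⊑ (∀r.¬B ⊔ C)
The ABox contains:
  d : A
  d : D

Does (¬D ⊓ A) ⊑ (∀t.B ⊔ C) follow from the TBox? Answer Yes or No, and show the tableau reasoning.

1. (¬D ⊓ A) ⊑ (∀t.B ⊔ C)  ⇔  ((¬D ⊓ A) ⊓ (∃t.¬B ⊓ ¬C)) unsat w.r.t. T
   all branches close; clash {C, ¬C} at x₀
2. Hence (¬D ⊓ A) ⊑ (∀t.B ⊔ C): entailed.

Yes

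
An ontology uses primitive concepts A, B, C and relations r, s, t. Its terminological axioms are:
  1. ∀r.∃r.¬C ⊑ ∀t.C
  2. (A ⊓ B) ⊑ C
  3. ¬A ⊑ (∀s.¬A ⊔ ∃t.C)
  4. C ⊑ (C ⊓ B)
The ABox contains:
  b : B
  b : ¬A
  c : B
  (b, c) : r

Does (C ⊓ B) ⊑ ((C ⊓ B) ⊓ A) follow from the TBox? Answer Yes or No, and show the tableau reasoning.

No

1. (C ⊓ B) ⊑ ((C ⊓ B) ⊓ A)  ⇔  ((C ⊓ B) ⊓ ((¬C ⊔ ¬B) ⊔ ¬A)) unsat w.r.t. T
   open: L(x₀) ⊇ {B, C, ¬A, ∀s.¬A, ∃r.∀r.C} (+ ∃-successors)
2. Hence (C ⊓ B) ⊑ ((C ⊓ B) ⊓ A): not entailed.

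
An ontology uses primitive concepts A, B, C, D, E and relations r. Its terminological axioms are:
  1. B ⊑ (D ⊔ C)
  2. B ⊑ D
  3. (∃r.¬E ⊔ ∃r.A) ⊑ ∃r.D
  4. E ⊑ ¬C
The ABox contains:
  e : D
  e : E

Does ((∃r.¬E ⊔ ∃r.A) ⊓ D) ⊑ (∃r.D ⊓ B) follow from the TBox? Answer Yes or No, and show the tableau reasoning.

No

1. ((∃r.¬E ⊔ ∃r.A) ⊓ D) ⊑ (∃r.D ⊓ B)  ⇔  (((∃r.¬E ⊔ ∃r.A) ⊓ D) ⊓ (∀r.¬D ⊔ ¬B)) unsat w.r.t. T
   apply at x₀: (∃r.¬E ⊔ ∃r.A)⊑∃r.D
   open: L(x₀) ⊇ {D, ¬B, ¬E, ∃r.D, ∃r.¬E} (+ ∃-successors)
2. Hence ((∃r.¬E ⊔ ∃r.A) ⊓ D) ⊑ (∃r.D ⊓ B): not entailed.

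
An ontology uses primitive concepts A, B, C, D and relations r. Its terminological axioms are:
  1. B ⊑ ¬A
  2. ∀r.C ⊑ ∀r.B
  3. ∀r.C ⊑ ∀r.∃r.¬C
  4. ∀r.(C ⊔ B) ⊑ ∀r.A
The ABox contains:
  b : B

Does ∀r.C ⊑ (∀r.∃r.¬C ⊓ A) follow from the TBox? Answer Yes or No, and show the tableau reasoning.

No

1. ∀r.C ⊑ (∀r.∃r.¬C ⊓ A)  ⇔  (∀r.C ⊓ (∃r.∀r.C ⊔ ¬A)) unsat w.r.t. T
   apply at x₀: ∀r.C⊑∀r.B; ∀r.C⊑∀r.∃r.¬C
   open: L(x₀) ⊇ {¬A, ¬B, ∀r.A, ∀r.B, ∀r.C, …}
2. Hence ∀r.C ⊑ (∀r.∃r.¬C ⊓ A): not entailed.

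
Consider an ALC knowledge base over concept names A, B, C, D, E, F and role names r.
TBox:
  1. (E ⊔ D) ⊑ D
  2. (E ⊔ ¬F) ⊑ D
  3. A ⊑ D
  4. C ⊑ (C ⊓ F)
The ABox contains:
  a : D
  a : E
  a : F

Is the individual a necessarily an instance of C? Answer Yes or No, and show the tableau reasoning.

No

1. a : C?  L(a) = {D, E, F} ∪ {¬C}
   open: L(a) ⊇ {D, E, F, ¬C} — a ∉ C possible
2. Hence a : C: not entailed.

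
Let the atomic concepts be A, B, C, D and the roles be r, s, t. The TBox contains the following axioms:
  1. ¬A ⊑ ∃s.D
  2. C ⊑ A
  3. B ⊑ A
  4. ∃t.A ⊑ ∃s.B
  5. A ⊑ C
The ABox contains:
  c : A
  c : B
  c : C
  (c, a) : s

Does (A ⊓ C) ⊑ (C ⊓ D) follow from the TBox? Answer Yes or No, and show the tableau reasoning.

No

1. (A ⊓ C) ⊑ (C ⊓ D)  ⇔  ((A ⊓ C) ⊓ (¬C ⊔ ¬D)) unsat w.r.t. T
   open: L(x₀) ⊇ {A, C, ¬D, ∀t.¬A}
2. Hence (A ⊓ C) ⊑ (C ⊓ D): not entailed.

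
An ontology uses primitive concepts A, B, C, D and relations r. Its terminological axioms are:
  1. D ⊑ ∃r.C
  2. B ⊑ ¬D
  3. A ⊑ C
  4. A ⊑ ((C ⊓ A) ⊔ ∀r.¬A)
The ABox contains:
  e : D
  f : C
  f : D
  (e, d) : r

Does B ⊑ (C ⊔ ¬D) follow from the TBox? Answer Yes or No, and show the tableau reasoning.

Yes

1. B ⊑ (C ⊔ ¬D)  ⇔  (B ⊓ (¬C ⊓ D)) unsat w.r.t. T
   all branches close; clash {C, ¬C} at x₀
2. Hence B ⊑ (C ⊔ ¬D): entailed.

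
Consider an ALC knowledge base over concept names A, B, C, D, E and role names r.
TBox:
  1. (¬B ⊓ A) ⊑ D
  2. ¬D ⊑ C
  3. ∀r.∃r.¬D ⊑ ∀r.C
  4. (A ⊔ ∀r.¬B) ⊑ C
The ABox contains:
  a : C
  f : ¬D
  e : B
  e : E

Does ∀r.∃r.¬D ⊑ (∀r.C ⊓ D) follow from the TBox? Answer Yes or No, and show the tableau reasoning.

1. ∀r.∃r.¬D ⊑ (∀r.C ⊓ D)  ⇔  (∀r.∃r.¬D ⊓ (∃r.¬C ⊔ ¬D)) unsat w.r.t. T
   apply at x₀: ∀r.∃r.¬D⊑∀r.C
   open: L(x₀) ⊇ {B, C, ¬D, ∀r.C, ∀r.∃r.¬D}
2. Hence ∀r.∃r.¬D ⊑ (∀r.C ⊓ D): not entailed.

No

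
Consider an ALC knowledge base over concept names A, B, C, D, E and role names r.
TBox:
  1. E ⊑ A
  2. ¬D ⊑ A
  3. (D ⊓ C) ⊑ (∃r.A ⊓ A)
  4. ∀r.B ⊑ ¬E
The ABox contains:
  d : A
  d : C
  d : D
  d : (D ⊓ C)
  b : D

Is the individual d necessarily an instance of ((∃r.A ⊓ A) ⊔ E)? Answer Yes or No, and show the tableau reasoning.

Yes

1. d : ((∃r.A ⊓ A) ⊔ E)?  L(d) = {A, C, D, (D ⊓ C)} ∪ {((∀r.¬A ⊔ ¬A) ⊓ ¬E)}
   clash {A, ¬A} at d — d ∈ ((∃r.A ⊓ A) ⊔ E)
2. Hence d : ((∃r.A ⊓ A) ⊔ E): entailed.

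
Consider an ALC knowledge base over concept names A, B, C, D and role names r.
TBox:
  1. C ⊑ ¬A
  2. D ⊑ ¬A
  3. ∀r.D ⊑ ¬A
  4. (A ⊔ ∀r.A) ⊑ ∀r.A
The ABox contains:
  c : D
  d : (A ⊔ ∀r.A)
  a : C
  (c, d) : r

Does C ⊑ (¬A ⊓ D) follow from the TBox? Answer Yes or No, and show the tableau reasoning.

1. C ⊑ (¬A ⊓ D)  ⇔  (C ⊓ (A ⊔ ¬D)) unsat w.r.t. T
   apply at x₀: C⊑¬A
   open: L(x₀) ⊇ {C, ¬A, ¬D, ∃r.¬A} (+ ∃-successors)
2. Hence C ⊑ (¬A ⊓ D): not entailed.

No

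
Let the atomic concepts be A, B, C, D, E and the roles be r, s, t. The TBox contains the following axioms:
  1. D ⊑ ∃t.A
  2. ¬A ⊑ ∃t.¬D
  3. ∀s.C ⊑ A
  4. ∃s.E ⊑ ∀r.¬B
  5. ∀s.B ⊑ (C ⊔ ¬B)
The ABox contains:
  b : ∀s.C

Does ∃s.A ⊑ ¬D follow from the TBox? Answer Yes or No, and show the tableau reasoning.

No

1. ∃s.A ⊑ ¬D  ⇔  (∃s.A ⊓ D) unsat w.r.t. T
   apply at x₀: D⊑∃t.A
   open: L(x₀) ⊇ {A, D, ∀s.¬E, ∃s.A, ∃s.¬B, …} (+ ∃-successors)
2. Hence ∃s.A ⊑ ¬D: not entailed.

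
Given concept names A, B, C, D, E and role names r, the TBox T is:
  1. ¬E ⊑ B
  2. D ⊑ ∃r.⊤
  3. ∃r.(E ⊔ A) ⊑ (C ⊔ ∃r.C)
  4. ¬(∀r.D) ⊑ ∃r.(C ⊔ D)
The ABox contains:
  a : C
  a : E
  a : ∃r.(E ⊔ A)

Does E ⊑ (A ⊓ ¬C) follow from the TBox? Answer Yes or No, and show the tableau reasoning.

1. E ⊑ (A ⊓ ¬C)  ⇔  (E ⊓ (¬A ⊔ C)) unsat w.r.t. T
   open: L(x₀) ⊇ {E, ¬A, ¬D, ∀r.(¬E ⊓ ¬A), ∀r.D}
2. Hence E ⊑ (A ⊓ ¬C): not entailed.

No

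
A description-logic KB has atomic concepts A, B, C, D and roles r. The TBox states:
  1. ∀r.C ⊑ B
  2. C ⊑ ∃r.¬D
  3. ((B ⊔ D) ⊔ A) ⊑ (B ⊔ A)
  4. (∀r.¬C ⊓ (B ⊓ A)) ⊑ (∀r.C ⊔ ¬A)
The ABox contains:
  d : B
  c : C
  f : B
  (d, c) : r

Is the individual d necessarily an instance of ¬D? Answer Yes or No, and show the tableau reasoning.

1. d : ¬D?  L(d) = {B} ∪ {D}
   open: L(d) ⊇ {B, D, ¬C, ∃r.C} (+ ∃-successors) — d ∉ ¬D possible
2. Hence d : ¬D: not entailed.

No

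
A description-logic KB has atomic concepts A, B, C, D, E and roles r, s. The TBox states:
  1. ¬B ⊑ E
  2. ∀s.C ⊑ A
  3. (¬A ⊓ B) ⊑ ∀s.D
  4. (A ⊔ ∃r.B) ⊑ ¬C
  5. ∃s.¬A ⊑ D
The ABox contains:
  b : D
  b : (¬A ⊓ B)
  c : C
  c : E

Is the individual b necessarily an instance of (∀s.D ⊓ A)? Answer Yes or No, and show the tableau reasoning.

1. b : (∀s.D ⊓ A)?  L(b) = {D, (¬A ⊓ B)} ∪ {(∃s.¬D ⊔ ¬A)}
   apply at b: (¬A ⊓ B)⊑∀s.D
   open: L(b) ⊇ {B, D, ¬A, ∀r.¬B, ∀s.D, …} (+ ∃-successors) — b ∉ (∀s.D ⊓ A) possible
2. Hence b : (∀s.D ⊓ A): not entailed.

No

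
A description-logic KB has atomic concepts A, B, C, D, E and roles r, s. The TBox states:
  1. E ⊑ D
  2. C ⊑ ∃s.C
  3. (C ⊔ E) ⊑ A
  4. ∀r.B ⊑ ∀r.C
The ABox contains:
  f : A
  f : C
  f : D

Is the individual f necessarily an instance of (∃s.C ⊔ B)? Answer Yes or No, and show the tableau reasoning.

1. f : (∃s.C ⊔ B)?  L(f) = {A, C, D} ∪ {(∀s.¬C ⊓ ¬B)}
   clash {C, ¬C} at an ∃-successor — f ∈ (∃s.C ⊔ B)
2. Hence f : (∃s.C ⊔ B): entailed.

Yes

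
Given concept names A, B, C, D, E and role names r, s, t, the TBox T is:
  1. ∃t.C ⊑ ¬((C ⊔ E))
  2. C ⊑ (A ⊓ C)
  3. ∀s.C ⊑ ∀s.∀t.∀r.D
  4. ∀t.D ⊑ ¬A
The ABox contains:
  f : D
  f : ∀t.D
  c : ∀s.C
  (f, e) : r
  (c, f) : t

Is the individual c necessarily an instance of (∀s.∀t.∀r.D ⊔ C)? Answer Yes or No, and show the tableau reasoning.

Yes

1. c : (∀s.∀t.∀r.D ⊔ C)?  L(c) = {∀s.C} ∪ {(∃s.∃t.∃r.¬D ⊓ ¬C)}
   clash {C, ¬C} at an ∃-successor — c ∈ (∀s.∀t.∀r.D ⊔ C)
2. Hence c : (∀s.∀t.∀r.D ⊔ C): entailed.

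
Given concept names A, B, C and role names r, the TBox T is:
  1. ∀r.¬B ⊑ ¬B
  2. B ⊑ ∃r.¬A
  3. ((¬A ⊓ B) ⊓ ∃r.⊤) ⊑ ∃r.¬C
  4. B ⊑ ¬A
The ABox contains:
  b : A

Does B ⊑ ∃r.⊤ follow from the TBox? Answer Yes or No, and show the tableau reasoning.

1. B ⊑ ∃r.⊤  ⇔  (B ⊓ ∀r.⊥) unsat w.r.t. T
   all branches close; clash {B, ¬B} at x₀
2. Hence B ⊑ ∃r.⊤: entailed.

Yes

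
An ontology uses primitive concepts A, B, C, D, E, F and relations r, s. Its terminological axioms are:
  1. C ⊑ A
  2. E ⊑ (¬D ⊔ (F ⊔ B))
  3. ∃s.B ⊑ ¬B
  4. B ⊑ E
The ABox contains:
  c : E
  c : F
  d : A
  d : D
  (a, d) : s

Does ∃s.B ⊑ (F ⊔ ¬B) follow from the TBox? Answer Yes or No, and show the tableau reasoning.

Yes

1. ∃s.B ⊑ (F ⊔ ¬B)  ⇔  (∃s.B ⊓ (¬F ⊓ B)) unsat w.r.t. T
   all branches close; clash {B, ¬B} at x₀
2. Hence ∃s.B ⊑ (F ⊔ ¬B): entailed.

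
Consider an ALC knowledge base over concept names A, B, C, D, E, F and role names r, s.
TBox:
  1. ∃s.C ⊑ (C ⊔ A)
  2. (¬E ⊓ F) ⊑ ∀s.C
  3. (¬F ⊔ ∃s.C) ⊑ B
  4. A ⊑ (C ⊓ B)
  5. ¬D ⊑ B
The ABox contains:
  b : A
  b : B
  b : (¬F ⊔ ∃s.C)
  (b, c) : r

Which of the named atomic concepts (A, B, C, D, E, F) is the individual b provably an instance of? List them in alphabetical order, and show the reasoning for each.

1. b : A?  L(b) = {A, B, (¬F ⊔ ∃s.C)} ∪ {¬A}
   clash {A, ¬A} at b — b ∈ A
2. b : B?  L(b) = {A, B, (¬F ⊔ ∃s.C)} ∪ {¬B}
   clash {B, ¬B} at b — b ∈ B
3. b : C?  L(b) = {A, B, (¬F ⊔ ∃s.C)} ∪ {¬C}
   clash {C, ¬C} at b — b ∈ C
4. b : D?  L(b) = {A, B, (¬F ⊔ ∃s.C)} ∪ {¬D}
   apply at b: A⊑(C ⊓ B)
   open: L(b) ⊇ {A, B, C, ¬D, ¬F, …} — b ∉ D possible
5. b : E?  L(b) = {A, B, (¬F ⊔ ∃s.C)} ∪ {¬E}
   apply at b: A⊑(C ⊓ B)
   open: L(b) ⊇ {A, B, C, ¬E, ¬F, …} — b ∉ E possible
6. b : F?  L(b) = {A, B, (¬F ⊔ ∃s.C)} ∪ {¬F}
   apply at b: A⊑(C ⊓ B)
   open: L(b) ⊇ {A, B, C, ¬F, ∀s.¬C} — b ∉ F possible
7. Entailed for b: {A, B, C}

{A, B, C}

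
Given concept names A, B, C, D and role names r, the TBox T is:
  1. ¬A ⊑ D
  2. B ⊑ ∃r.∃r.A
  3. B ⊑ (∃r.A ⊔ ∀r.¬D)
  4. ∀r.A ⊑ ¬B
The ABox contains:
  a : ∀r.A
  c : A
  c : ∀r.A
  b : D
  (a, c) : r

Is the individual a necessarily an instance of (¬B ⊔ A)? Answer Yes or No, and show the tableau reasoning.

Yes

1. a : (¬B ⊔ A)?  L(a) = {∀r.A} ∪ {(B ⊓ ¬A)}
   clash {B, ¬B} at a — a ∈ (¬B ⊔ A)
2. Hence a : (¬B ⊔ A): entailed.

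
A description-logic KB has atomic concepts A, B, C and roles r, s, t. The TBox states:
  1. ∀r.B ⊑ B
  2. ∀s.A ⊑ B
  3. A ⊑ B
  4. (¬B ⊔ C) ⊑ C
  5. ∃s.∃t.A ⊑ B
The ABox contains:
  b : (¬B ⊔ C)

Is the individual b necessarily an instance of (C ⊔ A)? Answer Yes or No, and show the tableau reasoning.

Yes

1. b : (C ⊔ A)?  L(b) = {(¬B ⊔ C)} ∪ {(¬C ⊓ ¬A)}
   clash {C, ¬C} at b — b ∈ (C ⊔ A)
2. Hence b : (C ⊔ A): entailed.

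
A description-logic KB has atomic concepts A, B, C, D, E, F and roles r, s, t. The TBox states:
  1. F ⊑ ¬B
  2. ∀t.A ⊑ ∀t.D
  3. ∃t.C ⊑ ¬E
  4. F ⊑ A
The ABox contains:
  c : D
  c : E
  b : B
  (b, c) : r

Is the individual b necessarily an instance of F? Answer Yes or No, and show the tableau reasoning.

No

1. b : F?  L(b) = {B} ∪ {¬F}
   open: L(b) ⊇ {B, ¬F, ∀t.¬C, ∃t.¬A} (+ ∃-successors) — b ∉ F possible
2. Hence b : F: not entailed.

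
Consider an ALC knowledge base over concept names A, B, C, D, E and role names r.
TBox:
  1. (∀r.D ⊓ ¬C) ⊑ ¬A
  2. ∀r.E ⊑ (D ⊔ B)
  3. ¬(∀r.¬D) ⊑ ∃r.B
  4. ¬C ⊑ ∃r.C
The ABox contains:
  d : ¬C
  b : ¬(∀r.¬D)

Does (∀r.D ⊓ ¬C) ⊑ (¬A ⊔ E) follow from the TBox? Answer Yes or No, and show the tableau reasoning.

1. (∀r.D ⊓ ¬C) ⊑ (¬A ⊔ E)  ⇔  ((∀r.D ⊓ ¬C) ⊓ (A ⊓ ¬E)) unsat w.r.t. T
   all branches close; clash {A, ¬A} at x₀
2. Hence (∀r.D ⊓ ¬C) ⊑ (¬A ⊔ E): entailed.

Yes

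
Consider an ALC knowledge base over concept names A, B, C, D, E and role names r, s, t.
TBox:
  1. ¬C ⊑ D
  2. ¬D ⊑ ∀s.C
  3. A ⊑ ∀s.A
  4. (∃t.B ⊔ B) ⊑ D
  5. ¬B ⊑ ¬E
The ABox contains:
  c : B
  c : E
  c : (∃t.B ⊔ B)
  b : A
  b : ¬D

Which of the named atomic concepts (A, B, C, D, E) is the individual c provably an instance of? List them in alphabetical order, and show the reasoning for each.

{B, D, E}

1. c : A?  L(c) = {B, E, (∃t.B ⊔ B)} ∪ {¬A}
   apply at c: (∃t.B ⊔ B)⊑D
   open: L(c) ⊇ {B, C, D, E, ¬A} — c ∉ A possible
2. c : B?  L(c) = {B, E, (∃t.B ⊔ B)} ∪ {¬B}
   clash {B, ¬B} at c — c ∈ B
3. c : C?  L(c) = {B, E, (∃t.B ⊔ B)} ∪ {¬C}
   apply at c: ¬C⊑D; (∃t.B ⊔ B)⊑D
   open: L(c) ⊇ {B, D, E, ¬A, ¬C} — c ∉ C possible
4. c : D?  L(c) = {B, E, (∃t.B ⊔ B)} ∪ {¬D}
   clash {D, ¬D} at c — c ∈ D
5. c : E?  L(c) = {B, E, (∃t.B ⊔ B)} ∪ {¬E}
   clash {E, ¬E} at c — c ∈ E
6. Entailed for c: {B, D, E}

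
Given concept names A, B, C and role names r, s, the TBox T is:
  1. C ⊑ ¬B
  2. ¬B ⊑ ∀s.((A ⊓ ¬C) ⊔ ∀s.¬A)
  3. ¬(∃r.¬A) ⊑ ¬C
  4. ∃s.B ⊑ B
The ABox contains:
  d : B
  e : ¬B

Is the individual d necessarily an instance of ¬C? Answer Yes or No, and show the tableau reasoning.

Yes

1. d : ¬C?  L(d) = {B} ∪ {C}
   clash {B, ¬B} at d — d ∈ ¬C
2. Hence d : ¬C: entailed.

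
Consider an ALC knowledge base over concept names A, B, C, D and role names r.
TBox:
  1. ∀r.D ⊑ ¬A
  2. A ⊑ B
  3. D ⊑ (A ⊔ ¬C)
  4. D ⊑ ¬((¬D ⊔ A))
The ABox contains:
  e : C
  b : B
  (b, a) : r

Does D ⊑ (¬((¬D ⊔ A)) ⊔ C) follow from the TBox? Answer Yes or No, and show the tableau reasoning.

Yes

1. D ⊑ (¬((¬D ⊔ A)) ⊔ C)  ⇔  (D ⊓ ((¬D ⊔ A) ⊓ ¬C)) unsat w.r.t. T
   all branches close; clash {A, ¬A} at x₀
2. Hence D ⊑ (¬((¬D ⊔ A)) ⊔ C): entailed.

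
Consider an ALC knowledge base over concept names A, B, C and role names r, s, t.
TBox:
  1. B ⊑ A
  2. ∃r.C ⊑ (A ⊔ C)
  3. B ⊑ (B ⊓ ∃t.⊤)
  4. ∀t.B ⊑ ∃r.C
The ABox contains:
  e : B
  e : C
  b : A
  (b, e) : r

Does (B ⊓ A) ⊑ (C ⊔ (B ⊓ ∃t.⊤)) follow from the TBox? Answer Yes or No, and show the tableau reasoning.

Yes

1. (B ⊓ A) ⊑ (C ⊔ (B ⊓ ∃t.⊤))  ⇔  ((B ⊓ A) ⊓ (¬C ⊓ (¬B ⊔ ∀t.⊥))) unsat w.r.t. T
   all branches close; clash ⊥ at an ∃-successor
2. Hence (B ⊓ A) ⊑ (C ⊔ (B ⊓ ∃t.⊤)): entailed.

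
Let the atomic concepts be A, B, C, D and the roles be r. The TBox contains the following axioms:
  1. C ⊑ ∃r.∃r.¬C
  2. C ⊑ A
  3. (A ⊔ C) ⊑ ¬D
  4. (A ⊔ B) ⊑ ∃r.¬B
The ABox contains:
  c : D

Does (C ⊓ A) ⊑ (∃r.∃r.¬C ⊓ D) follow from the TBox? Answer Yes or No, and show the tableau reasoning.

1. (C ⊓ A) ⊑ (∃r.∃r.¬C ⊓ D)  ⇔  ((C ⊓ A) ⊓ (∀r.∀r.C ⊔ ¬D)) unsat w.r.t. T
   apply at x₀: C⊑∃r.∃r.¬C
   open: L(x₀) ⊇ {A, C, ¬D, ∃r.¬B, ∃r.∃r.¬C} (+ ∃-successors)
2. Hence (C ⊓ A) ⊑ (∃r.∃r.¬C ⊓ D): not entailed.

No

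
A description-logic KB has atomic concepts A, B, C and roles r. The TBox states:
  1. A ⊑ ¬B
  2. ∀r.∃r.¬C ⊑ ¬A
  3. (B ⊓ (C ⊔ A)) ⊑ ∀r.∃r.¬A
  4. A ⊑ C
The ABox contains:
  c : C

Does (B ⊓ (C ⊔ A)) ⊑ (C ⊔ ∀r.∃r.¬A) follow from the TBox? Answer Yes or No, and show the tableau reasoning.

1. (B ⊓ (C ⊔ A)) ⊑ (C ⊔ ∀r.∃r.¬A)  ⇔  ((B ⊓ (C ⊔ A)) ⊓ (¬C ⊓ ∃r.∀r.A)) unsat w.r.t. T
   all branches close; clash {C, ¬C} at x₀
2. Hence (B ⊓ (C ⊔ A)) ⊑ (C ⊔ ∀r.∃r.¬A): entailed.

Yes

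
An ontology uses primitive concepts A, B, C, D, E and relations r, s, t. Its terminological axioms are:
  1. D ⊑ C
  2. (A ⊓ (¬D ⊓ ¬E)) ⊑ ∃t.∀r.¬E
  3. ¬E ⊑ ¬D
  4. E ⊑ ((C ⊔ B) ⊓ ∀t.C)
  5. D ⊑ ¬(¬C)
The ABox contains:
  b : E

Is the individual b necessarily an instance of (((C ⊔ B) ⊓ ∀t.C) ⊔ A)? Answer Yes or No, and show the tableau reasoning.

1. b : (((C ⊔ B) ⊓ ∀t.C) ⊔ A)?  L(b) = {E} ∪ {(((¬C ⊓ ¬B) ⊔ ∃t.¬C) ⊓ ¬A)}
   clash {C, ¬C} at an ∃-successor — b ∈ (((C ⊔ B) ⊓ ∀t.C) ⊔ A)
2. Hence b : (((C ⊔ B) ⊓ ∀t.C) ⊔ A): entailed.

Yes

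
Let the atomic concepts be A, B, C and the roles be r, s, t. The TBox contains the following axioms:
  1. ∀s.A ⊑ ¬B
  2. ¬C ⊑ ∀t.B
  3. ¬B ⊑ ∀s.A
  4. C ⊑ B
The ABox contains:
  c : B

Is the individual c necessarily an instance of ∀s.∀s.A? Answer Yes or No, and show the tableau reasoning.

1. c : ∀s.∀s.A?  L(c) = {B} ∪ {∃s.∃s.¬A}
   open: L(c) ⊇ {B, C, ∃s.¬A, ∃s.∃s.¬A} (+ ∃-successors) — c ∉ ∀s.∀s.A possible
2. Hence c : ∀s.∀s.A: not entailed.

No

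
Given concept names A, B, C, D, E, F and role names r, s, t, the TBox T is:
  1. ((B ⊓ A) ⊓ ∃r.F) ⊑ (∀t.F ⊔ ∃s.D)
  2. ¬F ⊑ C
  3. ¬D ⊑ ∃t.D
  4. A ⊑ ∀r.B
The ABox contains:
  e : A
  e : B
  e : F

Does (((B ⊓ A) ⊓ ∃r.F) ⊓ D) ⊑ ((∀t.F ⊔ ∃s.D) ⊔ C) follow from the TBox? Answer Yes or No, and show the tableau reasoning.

Yes

1. (((B ⊓ A) ⊓ ∃r.F) ⊓ D) ⊑ ((∀t.F ⊔ ∃s.D) ⊔ C)  ⇔  ((((B ⊓ A) ⊓ ∃r.F) ⊓ D) ⊓ ((∃t.¬F ⊓ ∀s.¬D) ⊓ ¬C)) unsat w.r.t. T
   all branches close; clash {C, ¬C} at x₀
2. Hence (((B ⊓ A) ⊓ ∃r.F) ⊓ D) ⊑ ((∀t.F ⊔ ∃s.D) ⊔ C): entailed.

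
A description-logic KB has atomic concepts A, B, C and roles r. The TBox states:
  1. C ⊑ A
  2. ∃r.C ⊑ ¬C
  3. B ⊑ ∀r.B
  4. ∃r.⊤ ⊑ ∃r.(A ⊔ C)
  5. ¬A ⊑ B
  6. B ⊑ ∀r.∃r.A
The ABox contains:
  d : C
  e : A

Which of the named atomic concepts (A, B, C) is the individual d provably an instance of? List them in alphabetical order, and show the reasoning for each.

1. d : A?  L(d) = {C} ∪ {¬A}
   clash {A, ¬A} at d — d ∈ A
2. d : B?  L(d) = {C} ∪ {¬B}
   apply at d: C⊑A
   open: L(d) ⊇ {A, C, ¬B, ∀r.¬C, ∀r.⊥} — d ∉ B possible
3. d : C?  L(d) = {C} ∪ {¬C}
   clash {C, ¬C} at d — d ∈ C
4. Entailed for d: {A, C}

{A, C}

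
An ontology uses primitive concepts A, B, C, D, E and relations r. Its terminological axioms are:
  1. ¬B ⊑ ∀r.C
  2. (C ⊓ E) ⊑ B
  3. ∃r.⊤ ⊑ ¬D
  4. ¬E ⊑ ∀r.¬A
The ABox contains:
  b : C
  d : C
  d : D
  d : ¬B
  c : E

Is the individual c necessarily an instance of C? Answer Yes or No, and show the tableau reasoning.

1. c : C?  L(c) = {E} ∪ {¬C}
   open: L(c) ⊇ {B, E, ¬C, ∀r.⊥} — c ∉ C possible
2. Hence c : C: not entailed.

No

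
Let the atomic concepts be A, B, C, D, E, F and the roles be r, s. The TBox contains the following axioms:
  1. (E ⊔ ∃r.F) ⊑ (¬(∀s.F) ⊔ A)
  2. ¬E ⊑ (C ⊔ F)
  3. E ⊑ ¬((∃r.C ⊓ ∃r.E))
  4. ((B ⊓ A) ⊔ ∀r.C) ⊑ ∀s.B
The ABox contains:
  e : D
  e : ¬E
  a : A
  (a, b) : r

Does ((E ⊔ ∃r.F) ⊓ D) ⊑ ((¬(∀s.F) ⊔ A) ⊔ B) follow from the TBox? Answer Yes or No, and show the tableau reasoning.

1. ((E ⊔ ∃r.F) ⊓ D) ⊑ ((¬(∀s.F) ⊔ A) ⊔ B)  ⇔  (((E ⊔ ∃r.F) ⊓ D) ⊓ ((∀s.F ⊓ ¬A) ⊓ ¬B)) unsat w.r.t. T
   all branches close; clash {A, ¬A} at x₀
2. Hence ((E ⊔ ∃r.F) ⊓ D) ⊑ ((¬(∀s.F) ⊔ A) ⊔ B): entailed.

Yes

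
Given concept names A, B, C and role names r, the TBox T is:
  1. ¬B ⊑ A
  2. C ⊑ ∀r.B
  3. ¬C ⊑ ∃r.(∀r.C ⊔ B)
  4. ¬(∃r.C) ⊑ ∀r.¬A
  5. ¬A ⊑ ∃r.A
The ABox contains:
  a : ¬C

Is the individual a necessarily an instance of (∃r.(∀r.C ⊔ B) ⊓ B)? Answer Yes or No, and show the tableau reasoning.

1. a : (∃r.(∀r.C ⊔ B) ⊓ B)?  L(a) = {¬C} ∪ {(∀r.(∃r.¬C ⊓ ¬B) ⊔ ¬B)}
   apply at a: ¬C⊑∃r.(∀r.C ⊔ B)
   open: L(a) ⊇ {A, ¬B, ¬C, ∃r.(∀r.C ⊔ B), ∃r.C} (+ ∃-successors) — a ∉ (∃r.(∀r.C ⊔ B) ⊓ B) possible
2. Hence a : (∃r.(∀r.C ⊔ B) ⊓ B): not entailed.

No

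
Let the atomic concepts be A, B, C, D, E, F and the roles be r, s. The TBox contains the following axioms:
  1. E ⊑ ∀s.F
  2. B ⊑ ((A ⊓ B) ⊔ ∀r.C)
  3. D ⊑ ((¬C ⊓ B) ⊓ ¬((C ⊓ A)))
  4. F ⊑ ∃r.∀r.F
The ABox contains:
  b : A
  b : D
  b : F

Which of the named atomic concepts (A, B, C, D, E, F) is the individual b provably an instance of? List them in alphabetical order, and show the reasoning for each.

1. b : A?  L(b) = {A, D, F} ∪ {¬A}
   clash {A, ¬A} at b — b ∈ A
2. b : B?  L(b) = {A, D, F} ∪ {¬B}
   clash {B, ¬B} at b — b ∈ B
3. b : C?  L(b) = {A, D, F} ∪ {¬C}
   apply at b: D⊑((¬C ⊓ B) ⊓ ¬((C ⊓ A))); F⊑∃r.∀r.F
   open: L(b) ⊇ {A, B, D, F, ¬C, …} (+ ∃-successors) — b ∉ C possible
4. b : D?  L(b) = {A, D, F} ∪ {¬D}
   clash {D, ¬D} at b — b ∈ D
5. b : E?  L(b) = {A, D, F} ∪ {¬E}
   apply at b: D⊑((¬C ⊓ B) ⊓ ¬((C ⊓ A))); F⊑∃r.∀r.F
   open: L(b) ⊇ {A, B, D, F, ¬C, …} (+ ∃-successors) — b ∉ E possible
6. b : F?  L(b) = {A, D, F} ∪ {¬F}
   clash {F, ¬F} at b — b ∈ F
7. Entailed for b: {A, B, D, F}

{A, B, D, F}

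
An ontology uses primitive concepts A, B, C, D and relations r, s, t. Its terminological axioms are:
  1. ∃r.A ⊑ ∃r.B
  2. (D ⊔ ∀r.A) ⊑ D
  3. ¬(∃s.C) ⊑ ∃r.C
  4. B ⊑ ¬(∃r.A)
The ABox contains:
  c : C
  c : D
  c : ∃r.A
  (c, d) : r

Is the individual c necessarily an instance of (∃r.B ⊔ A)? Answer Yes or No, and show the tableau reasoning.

1. c : (∃r.B ⊔ A)?  L(c) = {C, D, ∃r.A} ∪ {(∀r.¬B ⊓ ¬A)}
   clash {A, ¬A} at an ∃-successor — c ∈ (∃r.B ⊔ A)
2. Hence c : (∃r.B ⊔ A): entailed.

Yes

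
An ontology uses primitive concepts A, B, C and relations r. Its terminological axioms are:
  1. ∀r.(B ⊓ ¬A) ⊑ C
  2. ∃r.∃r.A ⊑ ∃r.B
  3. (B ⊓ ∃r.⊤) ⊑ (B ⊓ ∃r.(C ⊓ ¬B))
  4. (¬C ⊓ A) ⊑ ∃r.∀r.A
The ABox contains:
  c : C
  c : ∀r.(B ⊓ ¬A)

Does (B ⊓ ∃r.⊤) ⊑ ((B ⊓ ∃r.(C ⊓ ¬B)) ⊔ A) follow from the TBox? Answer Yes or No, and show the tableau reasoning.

1. (B ⊓ ∃r.⊤) ⊑ ((B ⊓ ∃r.(C ⊓ ¬B)) ⊔ A)  ⇔  ((B ⊓ ∃r.⊤) ⊓ ((¬B ⊔ ∀r.(¬C ⊔ B)) ⊓ ¬A)) unsat w.r.t. T
   all branches close; clash {B, ¬B} at an ∃-successor
2. Hence (B ⊓ ∃r.⊤) ⊑ ((B ⊓ ∃r.(C ⊓ ¬B)) ⊔ A): entailed.

Yes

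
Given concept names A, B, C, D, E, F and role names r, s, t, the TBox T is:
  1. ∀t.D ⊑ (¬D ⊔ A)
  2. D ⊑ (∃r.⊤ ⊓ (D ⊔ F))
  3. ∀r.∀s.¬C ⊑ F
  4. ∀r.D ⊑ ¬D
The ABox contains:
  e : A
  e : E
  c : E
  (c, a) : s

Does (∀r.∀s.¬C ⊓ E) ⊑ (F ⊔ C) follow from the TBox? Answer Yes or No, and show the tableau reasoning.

Yes

1. (∀r.∀s.¬C ⊓ E) ⊑ (F ⊔ C)  ⇔  ((∀r.∀s.¬C ⊓ E) ⊓ (¬F ⊓ ¬C)) unsat w.r.t. T
   all branches close; clash {F, ¬F} at x₀
2. Hence (∀r.∀s.¬C ⊓ E) ⊑ (F ⊔ C): entailed.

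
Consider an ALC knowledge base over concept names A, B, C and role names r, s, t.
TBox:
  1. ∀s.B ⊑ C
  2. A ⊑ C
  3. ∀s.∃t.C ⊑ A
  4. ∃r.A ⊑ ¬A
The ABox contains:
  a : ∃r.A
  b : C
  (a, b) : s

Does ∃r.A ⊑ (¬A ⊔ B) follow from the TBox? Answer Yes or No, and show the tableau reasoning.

1. ∃r.A ⊑ (¬A ⊔ B)  ⇔  (∃r.A ⊓ (A ⊓ ¬B)) unsat w.r.t. T
   all branches close; clash {A, ¬A} at x₀
2. Hence ∃r.A ⊑ (¬A ⊔ B): entailed.

Yes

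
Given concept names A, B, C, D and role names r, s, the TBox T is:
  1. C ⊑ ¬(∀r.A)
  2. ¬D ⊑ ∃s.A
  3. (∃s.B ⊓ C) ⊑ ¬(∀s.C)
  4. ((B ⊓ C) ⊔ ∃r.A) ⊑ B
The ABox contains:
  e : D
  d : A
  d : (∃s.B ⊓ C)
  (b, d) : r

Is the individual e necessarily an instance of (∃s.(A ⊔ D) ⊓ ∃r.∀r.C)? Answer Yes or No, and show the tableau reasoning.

No

1. e : (∃s.(A ⊔ D) ⊓ ∃r.∀r.C)?  L(e) = {D} ∪ {(∀s.(¬A ⊓ ¬D) ⊔ ∀r.∃r.¬C)}
   open: L(e) ⊇ {D, ¬C, ∀r.¬A, ∀s.(¬A ⊓ ¬D)} — e ∉ (∃s.(A ⊔ D) ⊓ ∃r.∀r.C) possible
2. Hence e : (∃s.(A ⊔ D) ⊓ ∃r.∀r.C): not entailed.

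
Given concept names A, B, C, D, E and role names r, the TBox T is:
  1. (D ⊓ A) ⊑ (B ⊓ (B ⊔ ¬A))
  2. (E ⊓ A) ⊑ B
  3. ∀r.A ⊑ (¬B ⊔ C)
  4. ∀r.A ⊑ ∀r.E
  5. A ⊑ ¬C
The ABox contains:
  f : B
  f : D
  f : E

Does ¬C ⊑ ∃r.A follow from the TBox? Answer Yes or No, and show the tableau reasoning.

1. ¬C ⊑ ∃r.A  ⇔  (¬C ⊓ ∀r.¬A) unsat w.r.t. T
   open: L(x₀) ⊇ {¬C, ¬D, ¬E, ∀r.¬A, ∃r.¬A} (+ ∃-successors)
2. Hence ¬C ⊑ ∃r.A: not entailed.

No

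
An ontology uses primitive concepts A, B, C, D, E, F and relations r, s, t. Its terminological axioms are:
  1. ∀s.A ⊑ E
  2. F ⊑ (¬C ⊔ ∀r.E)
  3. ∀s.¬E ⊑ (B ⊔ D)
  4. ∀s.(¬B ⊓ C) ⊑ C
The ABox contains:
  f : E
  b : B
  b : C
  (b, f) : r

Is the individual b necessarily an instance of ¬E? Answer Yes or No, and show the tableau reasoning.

1. b : ¬E?  L(b) = {B, C} ∪ {E}
   open: L(b) ⊇ {B, C, E, ¬F, ∃s.E} (+ ∃-successors) — b ∉ ¬E possible
2. Hence b : ¬E: not entailed.

No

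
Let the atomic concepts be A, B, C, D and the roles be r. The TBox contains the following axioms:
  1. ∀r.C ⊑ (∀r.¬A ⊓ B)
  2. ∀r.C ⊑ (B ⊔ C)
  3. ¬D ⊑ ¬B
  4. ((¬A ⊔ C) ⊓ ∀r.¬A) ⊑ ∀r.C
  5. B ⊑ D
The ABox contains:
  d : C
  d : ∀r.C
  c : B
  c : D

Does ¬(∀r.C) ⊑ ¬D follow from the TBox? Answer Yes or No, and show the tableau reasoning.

1. ¬(∀r.C) ⊑ ¬D  ⇔  (∃r.¬C ⊓ D) unsat w.r.t. T
   open: L(x₀) ⊇ {A, D, ¬C, ∃r.¬C} (+ ∃-successors)
2. Hence ¬(∀r.C) ⊑ ¬D: not entailed.

No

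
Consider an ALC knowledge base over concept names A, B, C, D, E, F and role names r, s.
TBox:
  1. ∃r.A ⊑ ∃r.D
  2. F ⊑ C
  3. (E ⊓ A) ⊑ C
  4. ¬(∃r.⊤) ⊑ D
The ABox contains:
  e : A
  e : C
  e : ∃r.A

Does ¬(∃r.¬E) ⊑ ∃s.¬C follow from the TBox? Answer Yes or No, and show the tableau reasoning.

No

1. ¬(∃r.¬E) ⊑ ∃s.¬C  ⇔  (∀r.E ⊓ ∀s.C) unsat w.r.t. T
   open: L(x₀) ⊇ {¬E, ¬F, ∀r.E, ∀r.¬A, ∀s.C, …} (+ ∃-successors)
2. Hence ¬(∃r.¬E) ⊑ ∃s.¬C: not entailed.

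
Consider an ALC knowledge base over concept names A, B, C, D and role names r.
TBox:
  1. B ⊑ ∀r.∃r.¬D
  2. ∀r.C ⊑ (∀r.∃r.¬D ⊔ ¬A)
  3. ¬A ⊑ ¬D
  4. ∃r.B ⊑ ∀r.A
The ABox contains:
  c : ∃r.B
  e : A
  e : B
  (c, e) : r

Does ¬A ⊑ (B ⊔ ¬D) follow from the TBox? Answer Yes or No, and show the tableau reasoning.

Yes

1. ¬A ⊑ (B ⊔ ¬D)  ⇔  (¬A ⊓ (¬B ⊓ D)) unsat w.r.t. T
   all branches close; clash {D, ¬D} at x₀
2. Hence ¬A ⊑ (B ⊔ ¬D): entailed.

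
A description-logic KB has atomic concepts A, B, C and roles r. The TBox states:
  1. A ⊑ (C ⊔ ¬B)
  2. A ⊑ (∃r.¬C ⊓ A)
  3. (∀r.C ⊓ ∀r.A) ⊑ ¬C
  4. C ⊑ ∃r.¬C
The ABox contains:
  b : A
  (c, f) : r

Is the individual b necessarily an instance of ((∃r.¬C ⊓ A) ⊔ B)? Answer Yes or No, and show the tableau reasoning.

1. b : ((∃r.¬C ⊓ A) ⊔ B)?  L(b) = {A} ∪ {((∀r.C ⊔ ¬A) ⊓ ¬B)}
   clash {A, ¬A} at b — b ∈ ((∃r.¬C ⊓ A) ⊔ B)
2. Hence b : ((∃r.¬C ⊓ A) ⊔ B): entailed.

Yes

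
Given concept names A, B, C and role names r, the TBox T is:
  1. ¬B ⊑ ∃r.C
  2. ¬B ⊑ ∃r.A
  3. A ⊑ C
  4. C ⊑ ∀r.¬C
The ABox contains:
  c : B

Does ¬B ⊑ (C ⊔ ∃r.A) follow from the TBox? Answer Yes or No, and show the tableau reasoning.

1. ¬B ⊑ (C ⊔ ∃r.A)  ⇔  (¬B ⊓ (¬C ⊓ ∀r.¬A)) unsat w.r.t. T
   all branches close; clash {C, ¬C} at x₀
2. Hence ¬B ⊑ (C ⊔ ∃r.A): entailed.

Yes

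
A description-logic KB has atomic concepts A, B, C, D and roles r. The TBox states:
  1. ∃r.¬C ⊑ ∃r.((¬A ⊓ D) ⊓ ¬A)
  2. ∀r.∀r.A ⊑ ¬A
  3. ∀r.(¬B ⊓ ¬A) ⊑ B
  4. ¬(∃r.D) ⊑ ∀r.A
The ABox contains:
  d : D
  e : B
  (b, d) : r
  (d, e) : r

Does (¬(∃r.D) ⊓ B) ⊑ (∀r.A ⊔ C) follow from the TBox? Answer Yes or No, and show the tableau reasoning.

1. (¬(∃r.D) ⊓ B) ⊑ (∀r.A ⊔ C)  ⇔  ((∀r.¬D ⊓ B) ⊓ (∃r.¬A ⊓ ¬C)) unsat w.r.t. T
   all branches close; clash {A, ¬A} at an ∃-successor
2. Hence (¬(∃r.D) ⊓ B) ⊑ (∀r.A ⊔ C): entailed.

Yes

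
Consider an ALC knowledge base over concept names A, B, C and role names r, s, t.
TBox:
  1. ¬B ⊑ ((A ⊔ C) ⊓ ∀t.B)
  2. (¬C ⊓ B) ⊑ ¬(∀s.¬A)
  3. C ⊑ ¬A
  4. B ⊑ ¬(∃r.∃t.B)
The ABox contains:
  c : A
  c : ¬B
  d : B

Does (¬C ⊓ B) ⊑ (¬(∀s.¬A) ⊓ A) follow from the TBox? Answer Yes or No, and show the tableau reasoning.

1. (¬C ⊓ B) ⊑ (¬(∀s.¬A) ⊓ A)  ⇔  ((¬C ⊓ B) ⊓ (∀s.¬A ⊔ ¬A)) unsat w.r.t. T
   apply at x₀: (¬C ⊓ B)⊑¬(∀s.¬A); B⊑¬(∃r.∃t.B)
   open: L(x₀) ⊇ {B, ¬A, ¬C, ∀r.∀t.¬B, ∃s.A} (+ ∃-successors)
2. Hence (¬C ⊓ B) ⊑ (¬(∀s.¬A) ⊓ A): not entailed.

No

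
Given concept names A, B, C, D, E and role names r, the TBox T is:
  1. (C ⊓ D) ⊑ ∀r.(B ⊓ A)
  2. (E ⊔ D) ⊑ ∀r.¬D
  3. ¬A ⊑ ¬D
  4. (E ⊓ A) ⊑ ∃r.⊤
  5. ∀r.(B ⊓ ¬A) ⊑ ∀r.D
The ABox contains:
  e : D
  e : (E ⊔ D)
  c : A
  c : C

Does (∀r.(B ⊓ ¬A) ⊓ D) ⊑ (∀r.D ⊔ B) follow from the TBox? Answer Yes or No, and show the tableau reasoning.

Yes

1. (∀r.(B ⊓ ¬A) ⊓ D) ⊑ (∀r.D ⊔ B)  ⇔  ((∀r.(B ⊓ ¬A) ⊓ D) ⊓ (∃r.¬D ⊓ ¬B)) unsat w.r.t. T
   all branches close; clash {D, ¬D} at x₀
2. Hence (∀r.(B ⊓ ¬A) ⊓ D) ⊑ (∀r.D ⊔ B): entailed.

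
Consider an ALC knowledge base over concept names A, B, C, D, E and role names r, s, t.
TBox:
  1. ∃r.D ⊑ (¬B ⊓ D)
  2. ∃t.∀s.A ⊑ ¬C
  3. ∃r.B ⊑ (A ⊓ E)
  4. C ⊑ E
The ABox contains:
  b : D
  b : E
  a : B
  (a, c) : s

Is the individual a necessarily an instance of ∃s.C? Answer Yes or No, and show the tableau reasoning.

No

1. a : ∃s.C?  L(a) = {B} ∪ {∀s.¬C}
   open: L(a) ⊇ {B, ¬C, ∀r.¬B, ∀r.¬D, ∀s.¬C} — a ∉ ∃s.C possible
2. Hence a : ∃s.C: not entailed.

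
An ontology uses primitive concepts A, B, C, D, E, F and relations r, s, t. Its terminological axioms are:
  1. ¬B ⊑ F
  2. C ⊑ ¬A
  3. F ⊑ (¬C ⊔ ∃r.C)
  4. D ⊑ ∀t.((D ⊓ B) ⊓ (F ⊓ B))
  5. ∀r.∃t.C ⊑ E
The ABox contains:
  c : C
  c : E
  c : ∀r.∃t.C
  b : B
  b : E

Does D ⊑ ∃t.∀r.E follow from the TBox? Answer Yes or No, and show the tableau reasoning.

No

1. D ⊑ ∃t.∀r.E  ⇔  (D ⊓ ∀t.∃r.¬E) unsat w.r.t. T
   apply at x₀: D⊑∀t.((D ⊓ B) ⊓ (F ⊓ B))
   open: L(x₀) ⊇ {B, D, ¬C, ¬F, ∀t.((D ⊓ B) ⊓ (F ⊓ B)), …} (+ ∃-successors)
2. Hence D ⊑ ∃t.∀r.E: not entailed.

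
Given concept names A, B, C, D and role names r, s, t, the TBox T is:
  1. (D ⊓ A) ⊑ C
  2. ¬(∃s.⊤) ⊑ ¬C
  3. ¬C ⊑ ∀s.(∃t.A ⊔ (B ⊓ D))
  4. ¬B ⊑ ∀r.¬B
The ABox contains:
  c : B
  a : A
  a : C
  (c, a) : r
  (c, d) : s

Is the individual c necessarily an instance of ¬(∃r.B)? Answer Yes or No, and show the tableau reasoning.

1. c : ¬(∃r.B)?  L(c) = {B} ∪ {∃r.B}
   open: L(c) ⊇ {B, C, ¬D, ∃r.B, ∃s.⊤} (+ ∃-successors) — c ∉ ¬(∃r.B) possible
2. Hence c : ¬(∃r.B): not entailed.

No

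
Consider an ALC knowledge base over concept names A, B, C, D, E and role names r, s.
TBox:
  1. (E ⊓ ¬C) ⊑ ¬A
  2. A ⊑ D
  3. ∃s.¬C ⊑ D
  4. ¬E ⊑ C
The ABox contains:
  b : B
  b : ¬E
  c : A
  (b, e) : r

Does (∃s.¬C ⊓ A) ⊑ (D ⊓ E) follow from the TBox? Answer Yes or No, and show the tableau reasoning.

1. (∃s.¬C ⊓ A) ⊑ (D ⊓ E)  ⇔  ((∃s.¬C ⊓ A) ⊓ (¬D ⊔ ¬E)) unsat w.r.t. T
   apply at x₀: A⊑D; ∃s.¬C⊑D
   open: L(x₀) ⊇ {A, C, D, ¬E, ∃s.¬C} (+ ∃-successors)
2. Hence (∃s.¬C ⊓ A) ⊑ (D ⊓ E): not entailed.

No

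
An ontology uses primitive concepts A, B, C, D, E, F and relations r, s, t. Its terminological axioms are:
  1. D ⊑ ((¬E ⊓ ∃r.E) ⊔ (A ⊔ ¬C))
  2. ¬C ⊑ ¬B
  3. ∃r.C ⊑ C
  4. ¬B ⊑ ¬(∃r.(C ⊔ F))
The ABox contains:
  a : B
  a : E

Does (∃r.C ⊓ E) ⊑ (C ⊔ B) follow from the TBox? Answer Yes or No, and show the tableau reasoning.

Yes

1. (∃r.C ⊓ E) ⊑ (C ⊔ B)  ⇔  ((∃r.C ⊓ E) ⊓ (¬C ⊓ ¬B)) unsat w.r.t. T
   all branches close; clash {C, ¬C} at x₀
2. Hence (∃r.C ⊓ E) ⊑ (C ⊔ B): entailed.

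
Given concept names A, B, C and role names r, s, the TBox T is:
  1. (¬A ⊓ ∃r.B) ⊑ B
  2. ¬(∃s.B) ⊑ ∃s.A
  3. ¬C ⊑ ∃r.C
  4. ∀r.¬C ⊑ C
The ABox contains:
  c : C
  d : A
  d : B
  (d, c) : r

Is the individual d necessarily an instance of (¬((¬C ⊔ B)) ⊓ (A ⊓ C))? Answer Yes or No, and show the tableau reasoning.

No

1. d : (¬((¬C ⊔ B)) ⊓ (A ⊓ C))?  L(d) = {A, B} ∪ {((¬C ⊔ B) ⊔ (¬A ⊔ ¬C))}
   open: L(d) ⊇ {A, B, C, ∃s.B} (+ ∃-successors) — d ∉ (¬((¬C ⊔ B)) ⊓ (A ⊓ C)) possible
2. Hence d : (¬((¬C ⊔ B)) ⊓ (A ⊓ C)): not entailed.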